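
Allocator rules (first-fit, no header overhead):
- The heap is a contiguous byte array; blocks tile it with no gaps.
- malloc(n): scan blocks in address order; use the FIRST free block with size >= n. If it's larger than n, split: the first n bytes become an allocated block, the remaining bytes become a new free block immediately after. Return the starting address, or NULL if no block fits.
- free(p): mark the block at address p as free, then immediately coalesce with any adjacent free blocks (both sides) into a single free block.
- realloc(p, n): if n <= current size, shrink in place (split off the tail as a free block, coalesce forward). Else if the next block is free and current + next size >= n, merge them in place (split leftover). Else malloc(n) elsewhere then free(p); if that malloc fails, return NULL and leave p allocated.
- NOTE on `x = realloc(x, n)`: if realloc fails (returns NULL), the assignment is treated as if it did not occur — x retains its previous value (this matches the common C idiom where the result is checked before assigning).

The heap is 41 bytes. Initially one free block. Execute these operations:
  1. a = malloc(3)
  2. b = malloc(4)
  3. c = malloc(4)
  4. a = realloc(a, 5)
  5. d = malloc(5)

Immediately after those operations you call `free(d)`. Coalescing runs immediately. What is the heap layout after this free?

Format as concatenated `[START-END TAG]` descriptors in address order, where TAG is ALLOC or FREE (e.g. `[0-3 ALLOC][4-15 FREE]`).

Op 1: a = malloc(3) -> a = 0; heap: [0-2 ALLOC][3-40 FREE]
Op 2: b = malloc(4) -> b = 3; heap: [0-2 ALLOC][3-6 ALLOC][7-40 FREE]
Op 3: c = malloc(4) -> c = 7; heap: [0-2 ALLOC][3-6 ALLOC][7-10 ALLOC][11-40 FREE]
Op 4: a = realloc(a, 5) -> a = 11; heap: [0-2 FREE][3-6 ALLOC][7-10 ALLOC][11-15 ALLOC][16-40 FREE]
Op 5: d = malloc(5) -> d = 16; heap: [0-2 FREE][3-6 ALLOC][7-10 ALLOC][11-15 ALLOC][16-20 ALLOC][21-40 FREE]
free(d): d = 16 -> block [16-20 ALLOC]; mark free, coalesce with adjacent free neighbors -> [0-2 FREE][3-6 ALLOC][7-10 ALLOC][11-15 ALLOC][16-40 FREE]

Answer: [0-2 FREE][3-6 ALLOC][7-10 ALLOC][11-15 ALLOC][16-40 FREE]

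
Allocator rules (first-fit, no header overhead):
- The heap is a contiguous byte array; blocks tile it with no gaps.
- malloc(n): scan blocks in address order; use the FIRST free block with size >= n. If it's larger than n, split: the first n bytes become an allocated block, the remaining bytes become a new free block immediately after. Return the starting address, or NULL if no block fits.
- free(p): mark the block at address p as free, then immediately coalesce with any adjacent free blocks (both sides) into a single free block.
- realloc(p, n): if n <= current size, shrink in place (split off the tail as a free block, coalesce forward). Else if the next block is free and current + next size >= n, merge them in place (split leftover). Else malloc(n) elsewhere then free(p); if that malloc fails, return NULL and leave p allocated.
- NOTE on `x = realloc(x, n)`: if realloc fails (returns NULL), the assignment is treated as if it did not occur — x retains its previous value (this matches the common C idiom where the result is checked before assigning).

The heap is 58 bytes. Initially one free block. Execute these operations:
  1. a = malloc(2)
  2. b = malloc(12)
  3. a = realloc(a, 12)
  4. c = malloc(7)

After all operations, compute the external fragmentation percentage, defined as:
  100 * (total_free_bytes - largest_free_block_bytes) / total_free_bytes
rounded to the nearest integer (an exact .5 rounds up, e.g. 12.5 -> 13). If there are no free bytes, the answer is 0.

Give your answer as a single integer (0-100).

Answer: 7

Derivation:
Op 1: a = malloc(2) -> a = 0; heap: [0-1 ALLOC][2-57 FREE]
Op 2: b = malloc(12) -> b = 2; heap: [0-1 ALLOC][2-13 ALLOC][14-57 FREE]
Op 3: a = realloc(a, 12) -> a = 14; heap: [0-1 FREE][2-13 ALLOC][14-25 ALLOC][26-57 FREE]
Op 4: c = malloc(7) -> c = 26; heap: [0-1 FREE][2-13 ALLOC][14-25 ALLOC][26-32 ALLOC][33-57 FREE]
Free blocks: [2 25] total_free=27 largest=25 -> 100*(27-25)/27 = 200/27 ≈ 7.407 -> rounds to 7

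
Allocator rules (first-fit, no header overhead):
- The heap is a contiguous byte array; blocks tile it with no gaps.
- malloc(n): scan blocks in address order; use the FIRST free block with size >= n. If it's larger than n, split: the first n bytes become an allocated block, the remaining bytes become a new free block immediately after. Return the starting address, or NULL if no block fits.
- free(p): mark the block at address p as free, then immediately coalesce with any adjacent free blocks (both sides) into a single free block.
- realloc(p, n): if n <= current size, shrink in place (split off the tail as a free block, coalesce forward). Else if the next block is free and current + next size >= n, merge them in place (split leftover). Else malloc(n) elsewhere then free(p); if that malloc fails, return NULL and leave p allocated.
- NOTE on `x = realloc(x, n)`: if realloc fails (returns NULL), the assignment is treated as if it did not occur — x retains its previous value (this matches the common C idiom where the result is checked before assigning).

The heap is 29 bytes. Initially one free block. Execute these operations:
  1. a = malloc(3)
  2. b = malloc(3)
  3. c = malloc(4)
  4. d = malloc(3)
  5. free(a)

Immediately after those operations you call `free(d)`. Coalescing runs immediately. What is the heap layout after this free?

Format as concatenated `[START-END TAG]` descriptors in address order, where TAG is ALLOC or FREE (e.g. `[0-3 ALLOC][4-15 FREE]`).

Answer: [0-2 FREE][3-5 ALLOC][6-9 ALLOC][10-28 FREE]

Derivation:
Op 1: a = malloc(3) -> a = 0; heap: [0-2 ALLOC][3-28 FREE]
Op 2: b = malloc(3) -> b = 3; heap: [0-2 ALLOC][3-5 ALLOC][6-28 FREE]
Op 3: c = malloc(4) -> c = 6; heap: [0-2 ALLOC][3-5 ALLOC][6-9 ALLOC][10-28 FREE]
Op 4: d = malloc(3) -> d = 10; heap: [0-2 ALLOC][3-5 ALLOC][6-9 ALLOC][10-12 ALLOC][13-28 FREE]
Op 5: free(a) -> (freed a); heap: [0-2 FREE][3-5 ALLOC][6-9 ALLOC][10-12 ALLOC][13-28 FREE]
free(d): d = 10 -> block [10-12 ALLOC]; mark free, coalesce with adjacent free neighbors -> [0-2 FREE][3-5 ALLOC][6-9 ALLOC][10-28 FREE]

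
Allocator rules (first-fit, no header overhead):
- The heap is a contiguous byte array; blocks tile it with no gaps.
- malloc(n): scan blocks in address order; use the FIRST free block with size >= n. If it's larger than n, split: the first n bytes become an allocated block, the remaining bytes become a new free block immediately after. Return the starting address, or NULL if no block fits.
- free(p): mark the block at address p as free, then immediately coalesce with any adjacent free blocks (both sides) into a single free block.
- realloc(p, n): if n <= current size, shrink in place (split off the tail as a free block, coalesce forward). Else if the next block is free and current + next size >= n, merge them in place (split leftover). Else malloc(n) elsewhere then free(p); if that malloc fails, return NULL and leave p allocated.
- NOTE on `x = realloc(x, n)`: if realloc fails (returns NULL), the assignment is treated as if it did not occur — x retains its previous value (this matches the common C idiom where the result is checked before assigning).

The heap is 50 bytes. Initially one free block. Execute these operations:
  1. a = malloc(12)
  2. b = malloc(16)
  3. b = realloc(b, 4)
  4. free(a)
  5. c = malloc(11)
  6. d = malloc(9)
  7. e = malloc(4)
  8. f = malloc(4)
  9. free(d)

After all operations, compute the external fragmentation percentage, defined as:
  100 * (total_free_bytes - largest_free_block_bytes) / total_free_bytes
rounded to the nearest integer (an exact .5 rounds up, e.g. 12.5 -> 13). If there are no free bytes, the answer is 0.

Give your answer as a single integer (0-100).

Op 1: a = malloc(12) -> a = 0; heap: [0-11 ALLOC][12-49 FREE]
Op 2: b = malloc(16) -> b = 12; heap: [0-11 ALLOC][12-27 ALLOC][28-49 FREE]
Op 3: b = realloc(b, 4) -> b = 12; heap: [0-11 ALLOC][12-15 ALLOC][16-49 FREE]
Op 4: free(a) -> (freed a); heap: [0-11 FREE][12-15 ALLOC][16-49 FREE]
Op 5: c = malloc(11) -> c = 0; heap: [0-10 ALLOC][11-11 FREE][12-15 ALLOC][16-49 FREE]
Op 6: d = malloc(9) -> d = 16; heap: [0-10 ALLOC][11-11 FREE][12-15 ALLOC][16-24 ALLOC][25-49 FREE]
Op 7: e = malloc(4) -> e = 25; heap: [0-10 ALLOC][11-11 FREE][12-15 ALLOC][16-24 ALLOC][25-28 ALLOC][29-49 FREE]
Op 8: f = malloc(4) -> f = 29; heap: [0-10 ALLOC][11-11 FREE][12-15 ALLOC][16-24 ALLOC][25-28 ALLOC][29-32 ALLOC][33-49 FREE]
Op 9: free(d) -> (freed d); heap: [0-10 ALLOC][11-11 FREE][12-15 ALLOC][16-24 FREE][25-28 ALLOC][29-32 ALLOC][33-49 FREE]
Free blocks: [1 9 17] total_free=27 largest=17 -> 100*(27-17)/27 = 1000/27 ≈ 37.037 -> rounds to 37

Answer: 37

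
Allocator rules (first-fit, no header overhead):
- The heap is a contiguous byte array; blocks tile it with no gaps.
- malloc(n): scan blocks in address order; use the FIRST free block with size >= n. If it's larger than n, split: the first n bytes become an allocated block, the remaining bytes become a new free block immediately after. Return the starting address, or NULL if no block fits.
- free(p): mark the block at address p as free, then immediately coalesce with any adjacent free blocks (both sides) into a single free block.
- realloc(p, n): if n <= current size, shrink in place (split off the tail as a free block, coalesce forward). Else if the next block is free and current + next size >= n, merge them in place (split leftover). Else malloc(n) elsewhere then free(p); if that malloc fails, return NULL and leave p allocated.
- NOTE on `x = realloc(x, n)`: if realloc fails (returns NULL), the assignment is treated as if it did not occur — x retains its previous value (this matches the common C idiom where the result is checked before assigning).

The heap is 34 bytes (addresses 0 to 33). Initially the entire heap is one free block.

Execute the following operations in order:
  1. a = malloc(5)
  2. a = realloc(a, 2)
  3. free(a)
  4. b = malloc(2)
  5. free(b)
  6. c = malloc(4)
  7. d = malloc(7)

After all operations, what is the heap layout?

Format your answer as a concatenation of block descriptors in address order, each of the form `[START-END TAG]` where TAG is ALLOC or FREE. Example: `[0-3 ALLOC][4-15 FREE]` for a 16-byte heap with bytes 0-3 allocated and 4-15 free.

Op 1: a = malloc(5) -> a = 0; heap: [0-4 ALLOC][5-33 FREE]
Op 2: a = realloc(a, 2) -> a = 0; heap: [0-1 ALLOC][2-33 FREE]
Op 3: free(a) -> (freed a); heap: [0-33 FREE]
Op 4: b = malloc(2) -> b = 0; heap: [0-1 ALLOC][2-33 FREE]
Op 5: free(b) -> (freed b); heap: [0-33 FREE]
Op 6: c = malloc(4) -> c = 0; heap: [0-3 ALLOC][4-33 FREE]
Op 7: d = malloc(7) -> d = 4; heap: [0-3 ALLOC][4-10 ALLOC][11-33 FREE]

Answer: [0-3 ALLOC][4-10 ALLOC][11-33 FREE]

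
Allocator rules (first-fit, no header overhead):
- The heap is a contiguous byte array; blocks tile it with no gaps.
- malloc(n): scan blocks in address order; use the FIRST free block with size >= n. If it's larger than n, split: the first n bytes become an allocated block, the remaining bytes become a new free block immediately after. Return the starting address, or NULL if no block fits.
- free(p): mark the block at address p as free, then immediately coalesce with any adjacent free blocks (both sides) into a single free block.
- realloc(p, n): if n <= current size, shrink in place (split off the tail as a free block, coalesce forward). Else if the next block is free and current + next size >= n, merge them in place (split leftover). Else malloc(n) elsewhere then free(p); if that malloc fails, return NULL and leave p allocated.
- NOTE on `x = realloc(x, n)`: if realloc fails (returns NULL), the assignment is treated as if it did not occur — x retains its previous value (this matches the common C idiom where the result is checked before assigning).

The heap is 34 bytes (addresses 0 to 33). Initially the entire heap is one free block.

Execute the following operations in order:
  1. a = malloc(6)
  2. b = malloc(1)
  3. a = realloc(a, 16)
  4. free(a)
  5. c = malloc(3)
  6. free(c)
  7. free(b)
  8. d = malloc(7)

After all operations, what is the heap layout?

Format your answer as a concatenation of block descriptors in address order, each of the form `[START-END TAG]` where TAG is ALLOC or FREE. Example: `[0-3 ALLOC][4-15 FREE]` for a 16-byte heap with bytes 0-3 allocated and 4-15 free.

Op 1: a = malloc(6) -> a = 0; heap: [0-5 ALLOC][6-33 FREE]
Op 2: b = malloc(1) -> b = 6; heap: [0-5 ALLOC][6-6 ALLOC][7-33 FREE]
Op 3: a = realloc(a, 16) -> a = 7; heap: [0-5 FREE][6-6 ALLOC][7-22 ALLOC][23-33 FREE]
Op 4: free(a) -> (freed a); heap: [0-5 FREE][6-6 ALLOC][7-33 FREE]
Op 5: c = malloc(3) -> c = 0; heap: [0-2 ALLOC][3-5 FREE][6-6 ALLOC][7-33 FREE]
Op 6: free(c) -> (freed c); heap: [0-5 FREE][6-6 ALLOC][7-33 FREE]
Op 7: free(b) -> (freed b); heap: [0-33 FREE]
Op 8: d = malloc(7) -> d = 0; heap: [0-6 ALLOC][7-33 FREE]

Answer: [0-6 ALLOC][7-33 FREE]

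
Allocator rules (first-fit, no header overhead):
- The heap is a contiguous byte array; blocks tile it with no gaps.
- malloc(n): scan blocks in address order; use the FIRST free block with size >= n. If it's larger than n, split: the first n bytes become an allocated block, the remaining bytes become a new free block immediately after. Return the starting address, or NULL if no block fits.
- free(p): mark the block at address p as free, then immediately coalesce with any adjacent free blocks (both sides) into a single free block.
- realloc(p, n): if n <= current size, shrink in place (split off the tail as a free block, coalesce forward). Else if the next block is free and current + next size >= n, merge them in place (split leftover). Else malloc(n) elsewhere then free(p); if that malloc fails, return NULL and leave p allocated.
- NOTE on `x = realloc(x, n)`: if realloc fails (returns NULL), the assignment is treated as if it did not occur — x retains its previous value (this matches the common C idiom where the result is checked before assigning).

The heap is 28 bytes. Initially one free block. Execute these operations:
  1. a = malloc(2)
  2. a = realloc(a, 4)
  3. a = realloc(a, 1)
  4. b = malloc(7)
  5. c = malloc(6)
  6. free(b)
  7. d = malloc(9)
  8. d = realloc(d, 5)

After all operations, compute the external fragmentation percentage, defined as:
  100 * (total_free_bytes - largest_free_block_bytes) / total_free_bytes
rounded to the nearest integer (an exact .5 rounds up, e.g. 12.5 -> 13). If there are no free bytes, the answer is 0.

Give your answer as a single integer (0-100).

Op 1: a = malloc(2) -> a = 0; heap: [0-1 ALLOC][2-27 FREE]
Op 2: a = realloc(a, 4) -> a = 0; heap: [0-3 ALLOC][4-27 FREE]
Op 3: a = realloc(a, 1) -> a = 0; heap: [0-0 ALLOC][1-27 FREE]
Op 4: b = malloc(7) -> b = 1; heap: [0-0 ALLOC][1-7 ALLOC][8-27 FREE]
Op 5: c = malloc(6) -> c = 8; heap: [0-0 ALLOC][1-7 ALLOC][8-13 ALLOC][14-27 FREE]
Op 6: free(b) -> (freed b); heap: [0-0 ALLOC][1-7 FREE][8-13 ALLOC][14-27 FREE]
Op 7: d = malloc(9) -> d = 14; heap: [0-0 ALLOC][1-7 FREE][8-13 ALLOC][14-22 ALLOC][23-27 FREE]
Op 8: d = realloc(d, 5) -> d = 14; heap: [0-0 ALLOC][1-7 FREE][8-13 ALLOC][14-18 ALLOC][19-27 FREE]
Free blocks: [7 9] total_free=16 largest=9 -> 100*(16-9)/16 = 700/16 = 43.75 -> rounds to 44

Answer: 44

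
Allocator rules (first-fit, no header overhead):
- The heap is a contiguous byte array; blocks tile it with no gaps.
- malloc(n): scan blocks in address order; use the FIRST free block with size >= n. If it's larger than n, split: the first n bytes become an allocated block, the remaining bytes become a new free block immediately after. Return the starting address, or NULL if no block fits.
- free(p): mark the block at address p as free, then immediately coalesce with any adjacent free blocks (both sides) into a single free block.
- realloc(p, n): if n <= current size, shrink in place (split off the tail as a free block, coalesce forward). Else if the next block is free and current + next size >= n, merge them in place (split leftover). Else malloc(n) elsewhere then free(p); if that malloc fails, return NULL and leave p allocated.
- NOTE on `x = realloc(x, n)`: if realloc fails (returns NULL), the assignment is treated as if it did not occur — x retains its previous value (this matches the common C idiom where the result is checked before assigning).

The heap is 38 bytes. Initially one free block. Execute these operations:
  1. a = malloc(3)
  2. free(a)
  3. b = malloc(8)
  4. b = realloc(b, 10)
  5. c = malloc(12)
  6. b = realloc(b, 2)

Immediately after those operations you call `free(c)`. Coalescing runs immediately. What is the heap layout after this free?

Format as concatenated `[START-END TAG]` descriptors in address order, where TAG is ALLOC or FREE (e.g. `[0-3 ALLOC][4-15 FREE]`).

Op 1: a = malloc(3) -> a = 0; heap: [0-2 ALLOC][3-37 FREE]
Op 2: free(a) -> (freed a); heap: [0-37 FREE]
Op 3: b = malloc(8) -> b = 0; heap: [0-7 ALLOC][8-37 FREE]
Op 4: b = realloc(b, 10) -> b = 0; heap: [0-9 ALLOC][10-37 FREE]
Op 5: c = malloc(12) -> c = 10; heap: [0-9 ALLOC][10-21 ALLOC][22-37 FREE]
Op 6: b = realloc(b, 2) -> b = 0; heap: [0-1 ALLOC][2-9 FREE][10-21 ALLOC][22-37 FREE]
free(c): c = 10 -> block [10-21 ALLOC]; mark free, coalesce with adjacent free neighbors -> [0-1 ALLOC][2-37 FREE]

Answer: [0-1 ALLOC][2-37 FREE]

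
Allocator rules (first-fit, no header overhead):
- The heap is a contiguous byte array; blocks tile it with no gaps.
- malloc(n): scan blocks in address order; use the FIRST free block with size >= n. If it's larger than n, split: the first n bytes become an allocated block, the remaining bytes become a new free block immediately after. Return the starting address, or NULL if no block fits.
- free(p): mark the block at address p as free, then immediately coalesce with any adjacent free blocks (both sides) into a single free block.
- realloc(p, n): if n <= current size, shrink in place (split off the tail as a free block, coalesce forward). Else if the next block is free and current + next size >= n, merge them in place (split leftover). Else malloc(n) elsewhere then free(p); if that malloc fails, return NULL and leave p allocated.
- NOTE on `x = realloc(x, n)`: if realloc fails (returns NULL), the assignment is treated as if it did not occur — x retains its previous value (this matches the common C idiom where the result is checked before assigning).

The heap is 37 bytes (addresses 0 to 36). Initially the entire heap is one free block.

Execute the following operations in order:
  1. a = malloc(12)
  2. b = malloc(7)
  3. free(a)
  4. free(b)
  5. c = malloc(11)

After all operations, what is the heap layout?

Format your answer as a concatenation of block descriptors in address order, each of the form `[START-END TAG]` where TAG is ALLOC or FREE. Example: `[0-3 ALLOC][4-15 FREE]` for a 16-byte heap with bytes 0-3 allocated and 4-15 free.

Op 1: a = malloc(12) -> a = 0; heap: [0-11 ALLOC][12-36 FREE]
Op 2: b = malloc(7) -> b = 12; heap: [0-11 ALLOC][12-18 ALLOC][19-36 FREE]
Op 3: free(a) -> (freed a); heap: [0-11 FREE][12-18 ALLOC][19-36 FREE]
Op 4: free(b) -> (freed b); heap: [0-36 FREE]
Op 5: c = malloc(11) -> c = 0; heap: [0-10 ALLOC][11-36 FREE]

Answer: [0-10 ALLOC][11-36 FREE]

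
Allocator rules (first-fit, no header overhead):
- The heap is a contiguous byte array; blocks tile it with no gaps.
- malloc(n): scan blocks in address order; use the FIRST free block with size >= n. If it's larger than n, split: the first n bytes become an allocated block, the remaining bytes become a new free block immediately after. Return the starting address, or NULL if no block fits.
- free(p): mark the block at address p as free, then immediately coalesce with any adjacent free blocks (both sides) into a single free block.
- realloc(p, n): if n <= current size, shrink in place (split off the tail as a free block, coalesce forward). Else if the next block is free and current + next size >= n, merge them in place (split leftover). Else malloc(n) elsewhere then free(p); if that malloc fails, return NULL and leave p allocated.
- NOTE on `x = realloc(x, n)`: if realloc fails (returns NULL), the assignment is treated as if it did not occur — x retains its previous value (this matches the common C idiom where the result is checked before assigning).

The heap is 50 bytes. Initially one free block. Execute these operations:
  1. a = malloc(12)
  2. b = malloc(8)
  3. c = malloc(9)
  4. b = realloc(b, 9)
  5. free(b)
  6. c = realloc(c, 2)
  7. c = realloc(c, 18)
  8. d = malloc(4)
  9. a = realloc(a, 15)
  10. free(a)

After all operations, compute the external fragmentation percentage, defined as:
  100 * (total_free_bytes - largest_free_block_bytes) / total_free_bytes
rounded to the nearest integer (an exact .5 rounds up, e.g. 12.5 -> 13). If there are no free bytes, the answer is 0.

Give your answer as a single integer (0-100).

Op 1: a = malloc(12) -> a = 0; heap: [0-11 ALLOC][12-49 FREE]
Op 2: b = malloc(8) -> b = 12; heap: [0-11 ALLOC][12-19 ALLOC][20-49 FREE]
Op 3: c = malloc(9) -> c = 20; heap: [0-11 ALLOC][12-19 ALLOC][20-28 ALLOC][29-49 FREE]
Op 4: b = realloc(b, 9) -> b = 29; heap: [0-11 ALLOC][12-19 FREE][20-28 ALLOC][29-37 ALLOC][38-49 FREE]
Op 5: free(b) -> (freed b); heap: [0-11 ALLOC][12-19 FREE][20-28 ALLOC][29-49 FREE]
Op 6: c = realloc(c, 2) -> c = 20; heap: [0-11 ALLOC][12-19 FREE][20-21 ALLOC][22-49 FREE]
Op 7: c = realloc(c, 18) -> c = 20; heap: [0-11 ALLOC][12-19 FREE][20-37 ALLOC][38-49 FREE]
Op 8: d = malloc(4) -> d = 12; heap: [0-11 ALLOC][12-15 ALLOC][16-19 FREE][20-37 ALLOC][38-49 FREE]
Op 9: a = realloc(a, 15) -> NULL (a unchanged); heap: [0-11 ALLOC][12-15 ALLOC][16-19 FREE][20-37 ALLOC][38-49 FREE]
Op 10: free(a) -> (freed a); heap: [0-11 FREE][12-15 ALLOC][16-19 FREE][20-37 ALLOC][38-49 FREE]
Free blocks: [12 4 12] total_free=28 largest=12 -> 100*(28-12)/28 = 1600/28 ≈ 57.143 -> rounds to 57

Answer: 57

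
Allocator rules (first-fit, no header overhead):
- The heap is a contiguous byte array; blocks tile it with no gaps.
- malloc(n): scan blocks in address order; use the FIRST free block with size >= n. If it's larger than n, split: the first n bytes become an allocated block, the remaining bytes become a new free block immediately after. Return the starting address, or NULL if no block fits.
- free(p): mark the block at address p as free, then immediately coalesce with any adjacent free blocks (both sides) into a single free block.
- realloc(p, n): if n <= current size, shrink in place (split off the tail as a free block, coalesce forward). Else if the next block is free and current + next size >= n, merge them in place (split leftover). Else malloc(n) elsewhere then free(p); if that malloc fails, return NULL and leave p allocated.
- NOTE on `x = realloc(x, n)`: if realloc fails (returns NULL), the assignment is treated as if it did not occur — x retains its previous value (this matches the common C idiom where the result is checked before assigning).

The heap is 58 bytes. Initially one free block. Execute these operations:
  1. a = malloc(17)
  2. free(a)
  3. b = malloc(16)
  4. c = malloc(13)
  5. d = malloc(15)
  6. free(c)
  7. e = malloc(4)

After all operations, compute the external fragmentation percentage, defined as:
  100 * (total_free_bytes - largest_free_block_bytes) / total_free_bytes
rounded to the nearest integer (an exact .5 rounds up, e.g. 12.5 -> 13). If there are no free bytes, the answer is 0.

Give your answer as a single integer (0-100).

Op 1: a = malloc(17) -> a = 0; heap: [0-16 ALLOC][17-57 FREE]
Op 2: free(a) -> (freed a); heap: [0-57 FREE]
Op 3: b = malloc(16) -> b = 0; heap: [0-15 ALLOC][16-57 FREE]
Op 4: c = malloc(13) -> c = 16; heap: [0-15 ALLOC][16-28 ALLOC][29-57 FREE]
Op 5: d = malloc(15) -> d = 29; heap: [0-15 ALLOC][16-28 ALLOC][29-43 ALLOC][44-57 FREE]
Op 6: free(c) -> (freed c); heap: [0-15 ALLOC][16-28 FREE][29-43 ALLOC][44-57 FREE]
Op 7: e = malloc(4) -> e = 16; heap: [0-15 ALLOC][16-19 ALLOC][20-28 FREE][29-43 ALLOC][44-57 FREE]
Free blocks: [9 14] total_free=23 largest=14 -> 100*(23-14)/23 = 900/23 ≈ 39.130 -> rounds to 39

Answer: 39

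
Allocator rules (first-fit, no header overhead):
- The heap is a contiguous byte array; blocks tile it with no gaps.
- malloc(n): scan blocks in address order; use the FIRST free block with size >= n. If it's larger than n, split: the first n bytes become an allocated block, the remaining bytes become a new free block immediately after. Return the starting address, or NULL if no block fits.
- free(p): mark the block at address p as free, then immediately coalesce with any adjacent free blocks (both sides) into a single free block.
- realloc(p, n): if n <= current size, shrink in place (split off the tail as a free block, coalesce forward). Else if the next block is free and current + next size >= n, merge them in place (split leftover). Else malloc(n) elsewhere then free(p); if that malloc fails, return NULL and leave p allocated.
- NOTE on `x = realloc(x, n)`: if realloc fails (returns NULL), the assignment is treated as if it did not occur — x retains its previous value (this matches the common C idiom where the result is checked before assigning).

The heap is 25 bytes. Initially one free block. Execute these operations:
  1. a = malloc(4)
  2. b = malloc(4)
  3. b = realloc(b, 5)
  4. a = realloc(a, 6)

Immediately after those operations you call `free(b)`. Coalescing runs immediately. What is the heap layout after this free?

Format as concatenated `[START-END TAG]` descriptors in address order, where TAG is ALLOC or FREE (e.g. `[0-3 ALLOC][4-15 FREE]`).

Answer: [0-8 FREE][9-14 ALLOC][15-24 FREE]

Derivation:
Op 1: a = malloc(4) -> a = 0; heap: [0-3 ALLOC][4-24 FREE]
Op 2: b = malloc(4) -> b = 4; heap: [0-3 ALLOC][4-7 ALLOC][8-24 FREE]
Op 3: b = realloc(b, 5) -> b = 4; heap: [0-3 ALLOC][4-8 ALLOC][9-24 FREE]
Op 4: a = realloc(a, 6) -> a = 9; heap: [0-3 FREE][4-8 ALLOC][9-14 ALLOC][15-24 FREE]
free(b): b = 4 -> block [4-8 ALLOC]; mark free, coalesce with adjacent free neighbors -> [0-8 FREE][9-14 ALLOC][15-24 FREE]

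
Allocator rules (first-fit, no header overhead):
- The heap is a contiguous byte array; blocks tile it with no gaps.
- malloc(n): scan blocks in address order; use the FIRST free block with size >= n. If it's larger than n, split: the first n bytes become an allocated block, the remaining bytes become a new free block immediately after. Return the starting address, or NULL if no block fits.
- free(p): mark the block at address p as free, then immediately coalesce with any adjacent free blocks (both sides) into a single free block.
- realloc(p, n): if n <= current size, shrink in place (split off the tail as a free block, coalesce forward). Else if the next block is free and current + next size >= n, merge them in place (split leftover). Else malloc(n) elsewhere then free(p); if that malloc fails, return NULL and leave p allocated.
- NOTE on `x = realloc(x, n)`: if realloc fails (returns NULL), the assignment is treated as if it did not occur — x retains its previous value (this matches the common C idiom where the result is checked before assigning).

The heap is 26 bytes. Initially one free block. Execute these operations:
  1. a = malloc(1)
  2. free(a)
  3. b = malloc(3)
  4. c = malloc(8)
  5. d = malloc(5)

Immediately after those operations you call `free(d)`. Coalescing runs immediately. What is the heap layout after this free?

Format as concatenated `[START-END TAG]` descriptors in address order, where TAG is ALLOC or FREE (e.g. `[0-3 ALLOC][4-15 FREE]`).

Answer: [0-2 ALLOC][3-10 ALLOC][11-25 FREE]

Derivation:
Op 1: a = malloc(1) -> a = 0; heap: [0-0 ALLOC][1-25 FREE]
Op 2: free(a) -> (freed a); heap: [0-25 FREE]
Op 3: b = malloc(3) -> b = 0; heap: [0-2 ALLOC][3-25 FREE]
Op 4: c = malloc(8) -> c = 3; heap: [0-2 ALLOC][3-10 ALLOC][11-25 FREE]
Op 5: d = malloc(5) -> d = 11; heap: [0-2 ALLOC][3-10 ALLOC][11-15 ALLOC][16-25 FREE]
free(d): d = 11 -> block [11-15 ALLOC]; mark free, coalesce with adjacent free neighbors -> [0-2 ALLOC][3-10 ALLOC][11-25 FREE]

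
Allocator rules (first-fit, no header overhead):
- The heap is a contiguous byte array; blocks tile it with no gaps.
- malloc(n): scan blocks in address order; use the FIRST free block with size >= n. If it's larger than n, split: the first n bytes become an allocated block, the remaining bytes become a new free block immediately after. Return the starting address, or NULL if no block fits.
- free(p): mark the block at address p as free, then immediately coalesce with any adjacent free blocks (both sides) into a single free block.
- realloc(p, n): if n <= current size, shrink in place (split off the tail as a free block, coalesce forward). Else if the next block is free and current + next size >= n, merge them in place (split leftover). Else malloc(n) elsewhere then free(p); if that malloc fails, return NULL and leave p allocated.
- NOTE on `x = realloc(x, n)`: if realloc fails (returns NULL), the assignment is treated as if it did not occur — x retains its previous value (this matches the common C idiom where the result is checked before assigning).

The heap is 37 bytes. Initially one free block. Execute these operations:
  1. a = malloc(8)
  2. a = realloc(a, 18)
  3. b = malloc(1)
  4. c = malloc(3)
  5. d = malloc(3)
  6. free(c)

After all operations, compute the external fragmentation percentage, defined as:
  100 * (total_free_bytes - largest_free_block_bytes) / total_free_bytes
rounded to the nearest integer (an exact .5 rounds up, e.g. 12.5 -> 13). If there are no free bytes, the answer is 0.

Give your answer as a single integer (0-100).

Op 1: a = malloc(8) -> a = 0; heap: [0-7 ALLOC][8-36 FREE]
Op 2: a = realloc(a, 18) -> a = 0; heap: [0-17 ALLOC][18-36 FREE]
Op 3: b = malloc(1) -> b = 18; heap: [0-17 ALLOC][18-18 ALLOC][19-36 FREE]
Op 4: c = malloc(3) -> c = 19; heap: [0-17 ALLOC][18-18 ALLOC][19-21 ALLOC][22-36 FREE]
Op 5: d = malloc(3) -> d = 22; heap: [0-17 ALLOC][18-18 ALLOC][19-21 ALLOC][22-24 ALLOC][25-36 FREE]
Op 6: free(c) -> (freed c); heap: [0-17 ALLOC][18-18 ALLOC][19-21 FREE][22-24 ALLOC][25-36 FREE]
Free blocks: [3 12] total_free=15 largest=12 -> 100*(15-12)/15 = 300/15 = 20

Answer: 20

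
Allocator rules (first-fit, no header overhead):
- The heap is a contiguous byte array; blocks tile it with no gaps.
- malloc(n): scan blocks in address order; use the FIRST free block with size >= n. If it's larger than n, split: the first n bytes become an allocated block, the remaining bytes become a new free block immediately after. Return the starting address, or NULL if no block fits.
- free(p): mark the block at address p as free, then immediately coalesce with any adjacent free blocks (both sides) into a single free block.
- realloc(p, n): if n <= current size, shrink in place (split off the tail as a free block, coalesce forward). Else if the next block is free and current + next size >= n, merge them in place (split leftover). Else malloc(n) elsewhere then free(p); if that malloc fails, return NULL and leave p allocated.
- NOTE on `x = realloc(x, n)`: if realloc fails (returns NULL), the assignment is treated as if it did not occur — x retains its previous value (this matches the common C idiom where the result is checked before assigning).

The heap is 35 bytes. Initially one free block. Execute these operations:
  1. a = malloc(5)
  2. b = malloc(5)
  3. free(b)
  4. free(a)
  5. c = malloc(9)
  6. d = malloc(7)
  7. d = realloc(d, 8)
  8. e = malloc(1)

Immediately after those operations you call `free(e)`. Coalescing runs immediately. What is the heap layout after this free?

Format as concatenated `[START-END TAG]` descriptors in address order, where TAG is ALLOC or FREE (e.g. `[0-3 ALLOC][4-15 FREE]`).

Op 1: a = malloc(5) -> a = 0; heap: [0-4 ALLOC][5-34 FREE]
Op 2: b = malloc(5) -> b = 5; heap: [0-4 ALLOC][5-9 ALLOC][10-34 FREE]
Op 3: free(b) -> (freed b); heap: [0-4 ALLOC][5-34 FREE]
Op 4: free(a) -> (freed a); heap: [0-34 FREE]
Op 5: c = malloc(9) -> c = 0; heap: [0-8 ALLOC][9-34 FREE]
Op 6: d = malloc(7) -> d = 9; heap: [0-8 ALLOC][9-15 ALLOC][16-34 FREE]
Op 7: d = realloc(d, 8) -> d = 9; heap: [0-8 ALLOC][9-16 ALLOC][17-34 FREE]
Op 8: e = malloc(1) -> e = 17; heap: [0-8 ALLOC][9-16 ALLOC][17-17 ALLOC][18-34 FREE]
free(e): e = 17 -> block [17-17 ALLOC]; mark free, coalesce with adjacent free neighbors -> [0-8 ALLOC][9-16 ALLOC][17-34 FREE]

Answer: [0-8 ALLOC][9-16 ALLOC][17-34 FREE]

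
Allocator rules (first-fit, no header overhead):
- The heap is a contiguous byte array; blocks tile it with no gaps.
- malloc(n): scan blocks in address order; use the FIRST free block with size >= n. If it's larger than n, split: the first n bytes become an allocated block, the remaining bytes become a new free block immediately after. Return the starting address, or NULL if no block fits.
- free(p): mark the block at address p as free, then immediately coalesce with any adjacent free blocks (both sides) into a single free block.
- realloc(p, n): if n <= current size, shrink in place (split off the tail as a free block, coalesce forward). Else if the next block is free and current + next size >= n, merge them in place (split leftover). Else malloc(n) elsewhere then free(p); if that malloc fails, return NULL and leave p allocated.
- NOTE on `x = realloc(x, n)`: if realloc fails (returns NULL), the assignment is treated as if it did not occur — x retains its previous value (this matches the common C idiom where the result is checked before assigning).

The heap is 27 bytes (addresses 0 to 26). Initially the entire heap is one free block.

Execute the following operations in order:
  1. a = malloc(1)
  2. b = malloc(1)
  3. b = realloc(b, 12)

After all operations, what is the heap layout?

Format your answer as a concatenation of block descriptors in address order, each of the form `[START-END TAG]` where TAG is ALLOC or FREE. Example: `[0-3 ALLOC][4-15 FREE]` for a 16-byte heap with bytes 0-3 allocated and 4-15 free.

Answer: [0-0 ALLOC][1-12 ALLOC][13-26 FREE]

Derivation:
Op 1: a = malloc(1) -> a = 0; heap: [0-0 ALLOC][1-26 FREE]
Op 2: b = malloc(1) -> b = 1; heap: [0-0 ALLOC][1-1 ALLOC][2-26 FREE]
Op 3: b = realloc(b, 12) -> b = 1; heap: [0-0 ALLOC][1-12 ALLOC][13-26 FREE]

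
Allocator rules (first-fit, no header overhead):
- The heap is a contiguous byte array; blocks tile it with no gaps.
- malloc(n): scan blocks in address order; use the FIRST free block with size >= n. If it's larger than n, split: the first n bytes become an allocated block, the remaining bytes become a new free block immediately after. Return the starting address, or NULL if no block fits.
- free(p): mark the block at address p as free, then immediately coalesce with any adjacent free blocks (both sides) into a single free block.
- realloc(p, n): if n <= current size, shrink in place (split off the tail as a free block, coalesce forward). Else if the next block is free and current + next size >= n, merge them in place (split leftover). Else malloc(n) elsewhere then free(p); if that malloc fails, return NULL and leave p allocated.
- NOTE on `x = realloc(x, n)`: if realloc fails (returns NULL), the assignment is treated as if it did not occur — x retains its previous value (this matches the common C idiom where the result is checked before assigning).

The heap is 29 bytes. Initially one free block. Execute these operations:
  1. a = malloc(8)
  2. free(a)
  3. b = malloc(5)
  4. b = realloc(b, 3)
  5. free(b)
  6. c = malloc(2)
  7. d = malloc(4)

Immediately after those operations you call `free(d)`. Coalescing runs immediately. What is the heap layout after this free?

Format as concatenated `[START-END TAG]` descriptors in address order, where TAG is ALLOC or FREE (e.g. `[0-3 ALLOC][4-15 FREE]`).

Op 1: a = malloc(8) -> a = 0; heap: [0-7 ALLOC][8-28 FREE]
Op 2: free(a) -> (freed a); heap: [0-28 FREE]
Op 3: b = malloc(5) -> b = 0; heap: [0-4 ALLOC][5-28 FREE]
Op 4: b = realloc(b, 3) -> b = 0; heap: [0-2 ALLOC][3-28 FREE]
Op 5: free(b) -> (freed b); heap: [0-28 FREE]
Op 6: c = malloc(2) -> c = 0; heap: [0-1 ALLOC][2-28 FREE]
Op 7: d = malloc(4) -> d = 2; heap: [0-1 ALLOC][2-5 ALLOC][6-28 FREE]
free(d): d = 2 -> block [2-5 ALLOC]; mark free, coalesce with adjacent free neighbors -> [0-1 ALLOC][2-28 FREE]

Answer: [0-1 ALLOC][2-28 FREE]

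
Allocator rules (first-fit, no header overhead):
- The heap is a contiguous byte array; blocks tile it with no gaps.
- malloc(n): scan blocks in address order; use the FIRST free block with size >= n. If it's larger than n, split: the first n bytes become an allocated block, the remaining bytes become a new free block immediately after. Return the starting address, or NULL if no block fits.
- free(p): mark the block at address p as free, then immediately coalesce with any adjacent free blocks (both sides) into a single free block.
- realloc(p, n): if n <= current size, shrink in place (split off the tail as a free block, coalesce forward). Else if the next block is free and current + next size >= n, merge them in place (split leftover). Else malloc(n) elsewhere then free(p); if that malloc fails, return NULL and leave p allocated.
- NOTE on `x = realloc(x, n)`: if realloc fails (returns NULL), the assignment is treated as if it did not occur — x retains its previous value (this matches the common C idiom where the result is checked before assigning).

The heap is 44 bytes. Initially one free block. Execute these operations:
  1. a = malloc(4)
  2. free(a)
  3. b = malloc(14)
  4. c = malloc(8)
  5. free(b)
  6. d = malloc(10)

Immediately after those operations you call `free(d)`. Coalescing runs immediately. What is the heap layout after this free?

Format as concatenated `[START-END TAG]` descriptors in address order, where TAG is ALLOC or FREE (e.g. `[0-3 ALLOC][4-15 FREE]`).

Answer: [0-13 FREE][14-21 ALLOC][22-43 FREE]

Derivation:
Op 1: a = malloc(4) -> a = 0; heap: [0-3 ALLOC][4-43 FREE]
Op 2: free(a) -> (freed a); heap: [0-43 FREE]
Op 3: b = malloc(14) -> b = 0; heap: [0-13 ALLOC][14-43 FREE]
Op 4: c = malloc(8) -> c = 14; heap: [0-13 ALLOC][14-21 ALLOC][22-43 FREE]
Op 5: free(b) -> (freed b); heap: [0-13 FREE][14-21 ALLOC][22-43 FREE]
Op 6: d = malloc(10) -> d = 0; heap: [0-9 ALLOC][10-13 FREE][14-21 ALLOC][22-43 FREE]
free(d): d = 0 -> block [0-9 ALLOC]; mark free, coalesce with adjacent free neighbors -> [0-13 FREE][14-21 ALLOC][22-43 FREE]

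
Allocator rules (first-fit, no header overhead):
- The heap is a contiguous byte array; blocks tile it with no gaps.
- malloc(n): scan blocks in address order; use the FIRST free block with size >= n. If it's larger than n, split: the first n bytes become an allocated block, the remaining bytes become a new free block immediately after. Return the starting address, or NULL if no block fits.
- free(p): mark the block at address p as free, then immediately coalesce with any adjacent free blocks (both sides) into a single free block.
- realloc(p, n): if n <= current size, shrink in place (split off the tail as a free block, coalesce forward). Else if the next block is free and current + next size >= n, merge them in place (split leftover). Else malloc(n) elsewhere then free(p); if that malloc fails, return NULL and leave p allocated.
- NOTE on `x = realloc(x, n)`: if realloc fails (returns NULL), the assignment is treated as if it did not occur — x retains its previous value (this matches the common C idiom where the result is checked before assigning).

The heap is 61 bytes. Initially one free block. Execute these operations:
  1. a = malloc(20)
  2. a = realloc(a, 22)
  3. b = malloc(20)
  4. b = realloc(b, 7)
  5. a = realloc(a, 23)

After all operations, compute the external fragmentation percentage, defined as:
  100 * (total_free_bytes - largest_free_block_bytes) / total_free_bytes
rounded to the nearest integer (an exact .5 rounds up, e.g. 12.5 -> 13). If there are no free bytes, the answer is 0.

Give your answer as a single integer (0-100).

Answer: 29

Derivation:
Op 1: a = malloc(20) -> a = 0; heap: [0-19 ALLOC][20-60 FREE]
Op 2: a = realloc(a, 22) -> a = 0; heap: [0-21 ALLOC][22-60 FREE]
Op 3: b = malloc(20) -> b = 22; heap: [0-21 ALLOC][22-41 ALLOC][42-60 FREE]
Op 4: b = realloc(b, 7) -> b = 22; heap: [0-21 ALLOC][22-28 ALLOC][29-60 FREE]
Op 5: a = realloc(a, 23) -> a = 29; heap: [0-21 FREE][22-28 ALLOC][29-51 ALLOC][52-60 FREE]
Free blocks: [22 9] total_free=31 largest=22 -> 100*(31-22)/31 = 900/31 ≈ 29.032 -> rounds to 29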